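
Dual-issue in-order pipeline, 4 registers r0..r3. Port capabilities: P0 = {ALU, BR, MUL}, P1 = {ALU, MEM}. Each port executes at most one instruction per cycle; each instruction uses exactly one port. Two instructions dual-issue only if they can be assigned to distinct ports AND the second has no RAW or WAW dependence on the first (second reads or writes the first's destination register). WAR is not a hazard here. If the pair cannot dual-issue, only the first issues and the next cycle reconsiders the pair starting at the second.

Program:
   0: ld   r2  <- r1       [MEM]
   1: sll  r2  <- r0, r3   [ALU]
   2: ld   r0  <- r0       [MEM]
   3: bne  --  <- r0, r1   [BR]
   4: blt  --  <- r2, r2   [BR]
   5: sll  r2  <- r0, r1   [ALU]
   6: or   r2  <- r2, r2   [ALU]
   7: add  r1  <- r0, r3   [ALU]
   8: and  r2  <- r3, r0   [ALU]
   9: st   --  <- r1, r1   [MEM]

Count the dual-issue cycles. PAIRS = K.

#0 head=0: ld.MEM i0 WAW r2
#1 head=1: sll.ALU+ld.MEM i1,i2 pair
#2 head=3: bne.BR i3 no-port BR/BR
#3 head=4: blt.BR+sll.ALU i4,i5 pair
#4 head=6: or.ALU+add.ALU i6,i7 pair
#5 head=8: and.ALU+st.MEM i8,i9 pair

PAIRS = 4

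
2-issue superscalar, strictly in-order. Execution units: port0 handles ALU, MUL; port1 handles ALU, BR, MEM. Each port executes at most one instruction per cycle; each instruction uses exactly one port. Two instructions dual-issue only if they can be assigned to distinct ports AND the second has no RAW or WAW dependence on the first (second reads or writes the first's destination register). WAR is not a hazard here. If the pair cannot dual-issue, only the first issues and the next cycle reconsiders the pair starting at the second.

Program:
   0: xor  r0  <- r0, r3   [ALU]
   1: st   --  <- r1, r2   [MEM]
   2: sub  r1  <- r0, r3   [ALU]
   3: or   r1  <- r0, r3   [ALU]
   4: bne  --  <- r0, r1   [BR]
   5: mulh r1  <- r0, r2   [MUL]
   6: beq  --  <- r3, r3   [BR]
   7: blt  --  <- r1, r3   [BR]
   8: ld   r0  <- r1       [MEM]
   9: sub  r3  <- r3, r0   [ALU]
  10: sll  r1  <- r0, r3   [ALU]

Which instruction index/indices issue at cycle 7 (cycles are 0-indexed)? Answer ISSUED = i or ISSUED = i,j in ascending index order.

ISSUED = 9

  cy0 -> i0+i1 (xor;st) 2-wide
  cy1 -> i2 (sub) WAW r1
  cy2 -> i3 (or) RAW r1
  cy3 -> i4+i5 (bne;mulh) 2-wide
  cy4 -> i6 (beq) no-port BR/BR
  cy5 -> i7 (blt) no-port BR/MEM
  cy6 -> i8 (ld) RAW r0
  cy7 -> i9 (sub) RAW r3
  cy8 -> i10 (sll) tail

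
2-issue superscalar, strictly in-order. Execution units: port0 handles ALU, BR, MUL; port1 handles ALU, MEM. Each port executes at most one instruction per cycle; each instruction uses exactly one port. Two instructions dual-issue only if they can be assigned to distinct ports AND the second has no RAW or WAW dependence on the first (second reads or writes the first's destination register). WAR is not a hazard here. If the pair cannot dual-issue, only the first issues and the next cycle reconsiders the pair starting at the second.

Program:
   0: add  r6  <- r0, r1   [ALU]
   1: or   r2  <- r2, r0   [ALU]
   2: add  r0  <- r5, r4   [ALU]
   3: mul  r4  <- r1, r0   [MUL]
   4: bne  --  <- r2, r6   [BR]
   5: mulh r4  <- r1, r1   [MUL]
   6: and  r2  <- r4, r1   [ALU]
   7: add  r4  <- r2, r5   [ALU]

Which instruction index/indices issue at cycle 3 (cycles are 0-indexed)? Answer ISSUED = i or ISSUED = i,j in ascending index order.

0. add+or @i0/i1  | pair
1. add @i2  | RAW r0
2. mul @i3  | no-port MUL/BR
3. bne @i4  | no-port BR/MUL
4. mulh @i5  | RAW r4
5. and @i6  | RAW r2
6. add @i7  | tail

ISSUED = 4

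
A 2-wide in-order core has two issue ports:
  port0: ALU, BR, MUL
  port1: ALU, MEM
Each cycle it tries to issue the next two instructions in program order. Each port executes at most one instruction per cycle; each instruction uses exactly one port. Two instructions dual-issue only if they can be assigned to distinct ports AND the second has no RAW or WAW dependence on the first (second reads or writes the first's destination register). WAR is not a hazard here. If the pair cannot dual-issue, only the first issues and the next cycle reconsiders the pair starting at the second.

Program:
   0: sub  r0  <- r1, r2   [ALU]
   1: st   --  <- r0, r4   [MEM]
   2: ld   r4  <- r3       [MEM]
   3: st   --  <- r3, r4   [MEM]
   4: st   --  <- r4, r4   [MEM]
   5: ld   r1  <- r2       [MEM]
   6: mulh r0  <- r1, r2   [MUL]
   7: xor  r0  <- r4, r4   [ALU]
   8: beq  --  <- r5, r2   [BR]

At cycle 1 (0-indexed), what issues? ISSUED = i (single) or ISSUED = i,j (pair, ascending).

ISSUED = 1

0. sub.ALU @i0  | RAW r0
1. st.MEM @i1  | no-port MEM/MEM
2. ld.MEM @i2  | no-port MEM/MEM
3. st.MEM @i3  | no-port MEM/MEM
4. st.MEM @i4  | no-port MEM/MEM
5. ld.MEM @i5  | RAW r1
6. mulh.MUL @i6  | WAW r0
7. xor.ALU/beq.BR @i7,i8  | dual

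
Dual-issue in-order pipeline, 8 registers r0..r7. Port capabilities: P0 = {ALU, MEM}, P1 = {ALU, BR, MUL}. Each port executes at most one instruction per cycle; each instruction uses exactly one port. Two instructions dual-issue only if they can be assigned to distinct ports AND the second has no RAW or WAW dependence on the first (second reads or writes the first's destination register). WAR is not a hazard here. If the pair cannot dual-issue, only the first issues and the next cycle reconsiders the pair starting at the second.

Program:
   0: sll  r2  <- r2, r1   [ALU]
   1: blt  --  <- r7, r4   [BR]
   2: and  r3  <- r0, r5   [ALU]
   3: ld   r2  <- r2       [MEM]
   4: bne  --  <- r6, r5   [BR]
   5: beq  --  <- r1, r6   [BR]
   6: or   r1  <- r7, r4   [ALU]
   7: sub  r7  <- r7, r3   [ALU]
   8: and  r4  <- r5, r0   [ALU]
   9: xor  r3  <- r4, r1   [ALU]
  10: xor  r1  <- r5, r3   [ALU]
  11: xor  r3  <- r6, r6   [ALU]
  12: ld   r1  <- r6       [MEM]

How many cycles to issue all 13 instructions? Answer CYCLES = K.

0. sll.ALU+blt.BR @i0&i1  | dual
1. and.ALU+ld.MEM @i2&i3  | dual
2. bne.BR @i4  | no-port BR/BR
3. beq.BR+or.ALU @i5&i6  | dual
4. sub.ALU+and.ALU @i7&i8  | dual
5. xor.ALU @i9  | RAW r3
6. xor.ALU+xor.ALU @i10&i11  | dual
7. ld.MEM @i12  | tail

CYCLES = 8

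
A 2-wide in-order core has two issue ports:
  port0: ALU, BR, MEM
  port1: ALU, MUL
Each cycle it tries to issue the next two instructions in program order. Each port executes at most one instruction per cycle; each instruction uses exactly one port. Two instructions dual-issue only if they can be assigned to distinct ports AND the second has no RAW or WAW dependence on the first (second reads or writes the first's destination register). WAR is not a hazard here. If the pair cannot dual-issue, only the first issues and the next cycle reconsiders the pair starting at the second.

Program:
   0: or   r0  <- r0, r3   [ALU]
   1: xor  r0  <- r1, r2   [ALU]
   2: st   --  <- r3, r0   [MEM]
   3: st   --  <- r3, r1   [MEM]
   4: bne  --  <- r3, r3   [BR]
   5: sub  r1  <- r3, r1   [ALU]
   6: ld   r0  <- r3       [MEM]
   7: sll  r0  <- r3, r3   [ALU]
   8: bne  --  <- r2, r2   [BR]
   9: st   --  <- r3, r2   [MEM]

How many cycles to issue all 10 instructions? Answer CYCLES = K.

c0: i0 or.ALU  WAW r0
c1: i1 xor.ALU  RAW r0
c2: i2 st.MEM  no-port MEM/MEM
c3: i3 st.MEM  no-port MEM/BR
c4: i4,i5 bne.BR+sub.ALU  dual
c5: i6 ld.MEM  WAW r0
c6: i7,i8 sll.ALU+bne.BR  dual
c7: i9 st.MEM  tail

CYCLES = 8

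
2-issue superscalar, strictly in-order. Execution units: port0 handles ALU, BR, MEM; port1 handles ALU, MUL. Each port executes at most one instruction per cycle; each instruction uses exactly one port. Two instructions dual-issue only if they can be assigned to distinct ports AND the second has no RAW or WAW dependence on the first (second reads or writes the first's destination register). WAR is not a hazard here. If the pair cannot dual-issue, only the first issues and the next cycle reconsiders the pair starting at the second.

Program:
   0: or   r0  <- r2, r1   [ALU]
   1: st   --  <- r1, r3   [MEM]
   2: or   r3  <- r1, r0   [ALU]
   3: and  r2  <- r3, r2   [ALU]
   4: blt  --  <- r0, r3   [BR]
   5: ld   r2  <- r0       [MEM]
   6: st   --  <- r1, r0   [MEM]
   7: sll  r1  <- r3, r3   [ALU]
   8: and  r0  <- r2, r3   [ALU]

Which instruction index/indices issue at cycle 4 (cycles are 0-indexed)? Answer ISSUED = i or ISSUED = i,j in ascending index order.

ISSUED = 6,7

c0: i0+i1 or;st  pair
c1: i2 or  RAW r3
c2: i3+i4 and;blt  pair
c3: i5 ld  no-port MEM/MEM
c4: i6+i7 st;sll  pair
c5: i8 and  tail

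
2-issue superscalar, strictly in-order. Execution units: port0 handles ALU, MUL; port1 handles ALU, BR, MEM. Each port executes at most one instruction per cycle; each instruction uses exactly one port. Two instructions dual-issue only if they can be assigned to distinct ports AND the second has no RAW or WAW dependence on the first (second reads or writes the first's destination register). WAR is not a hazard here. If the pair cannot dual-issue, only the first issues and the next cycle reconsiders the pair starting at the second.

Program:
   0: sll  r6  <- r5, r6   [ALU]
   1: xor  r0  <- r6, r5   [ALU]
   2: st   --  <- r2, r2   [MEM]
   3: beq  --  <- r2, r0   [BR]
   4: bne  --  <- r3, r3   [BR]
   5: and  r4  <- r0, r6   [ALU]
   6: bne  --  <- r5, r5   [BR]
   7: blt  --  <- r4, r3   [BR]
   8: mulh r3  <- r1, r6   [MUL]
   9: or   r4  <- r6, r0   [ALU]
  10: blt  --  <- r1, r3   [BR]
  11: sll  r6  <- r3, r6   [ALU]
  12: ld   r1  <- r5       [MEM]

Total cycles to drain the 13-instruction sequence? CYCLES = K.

CYCLES = 8

#0 head=0: sll i0 RAW r6
#1 head=1: xor st i1/i2 dual
#2 head=3: beq i3 no-port BR/BR
#3 head=4: bne and i4/i5 dual
#4 head=6: bne i6 no-port BR/BR
#5 head=7: blt mulh i7/i8 dual
#6 head=9: or blt i9/i10 dual
#7 head=11: sll ld i11/i12 dual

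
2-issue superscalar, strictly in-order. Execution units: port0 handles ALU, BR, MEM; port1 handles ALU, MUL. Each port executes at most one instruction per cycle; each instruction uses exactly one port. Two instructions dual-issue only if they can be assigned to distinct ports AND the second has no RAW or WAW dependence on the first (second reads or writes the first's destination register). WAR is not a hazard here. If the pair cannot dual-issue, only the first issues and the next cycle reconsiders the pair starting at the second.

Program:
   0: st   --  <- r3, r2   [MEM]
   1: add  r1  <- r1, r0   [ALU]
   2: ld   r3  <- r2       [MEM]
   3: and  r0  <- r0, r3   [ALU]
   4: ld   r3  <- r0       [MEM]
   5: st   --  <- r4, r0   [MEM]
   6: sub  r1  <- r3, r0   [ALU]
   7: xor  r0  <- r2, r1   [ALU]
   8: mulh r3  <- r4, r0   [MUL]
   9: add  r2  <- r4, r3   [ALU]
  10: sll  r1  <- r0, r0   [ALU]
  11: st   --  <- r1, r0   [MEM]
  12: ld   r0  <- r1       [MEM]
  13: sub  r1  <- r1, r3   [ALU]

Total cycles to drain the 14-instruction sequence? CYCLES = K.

  cy0 -> i0+i1 (st.MEM+add.ALU) 2-wide
  cy1 -> i2 (ld.MEM) RAW r3
  cy2 -> i3 (and.ALU) RAW r0
  cy3 -> i4 (ld.MEM) no-port MEM/MEM
  cy4 -> i5+i6 (st.MEM+sub.ALU) 2-wide
  cy5 -> i7 (xor.ALU) RAW r0
  cy6 -> i8 (mulh.MUL) RAW r3
  cy7 -> i9+i10 (add.ALU+sll.ALU) 2-wide
  cy8 -> i11 (st.MEM) no-port MEM/MEM
  cy9 -> i12+i13 (ld.MEM+sub.ALU) 2-wide

CYCLES = 10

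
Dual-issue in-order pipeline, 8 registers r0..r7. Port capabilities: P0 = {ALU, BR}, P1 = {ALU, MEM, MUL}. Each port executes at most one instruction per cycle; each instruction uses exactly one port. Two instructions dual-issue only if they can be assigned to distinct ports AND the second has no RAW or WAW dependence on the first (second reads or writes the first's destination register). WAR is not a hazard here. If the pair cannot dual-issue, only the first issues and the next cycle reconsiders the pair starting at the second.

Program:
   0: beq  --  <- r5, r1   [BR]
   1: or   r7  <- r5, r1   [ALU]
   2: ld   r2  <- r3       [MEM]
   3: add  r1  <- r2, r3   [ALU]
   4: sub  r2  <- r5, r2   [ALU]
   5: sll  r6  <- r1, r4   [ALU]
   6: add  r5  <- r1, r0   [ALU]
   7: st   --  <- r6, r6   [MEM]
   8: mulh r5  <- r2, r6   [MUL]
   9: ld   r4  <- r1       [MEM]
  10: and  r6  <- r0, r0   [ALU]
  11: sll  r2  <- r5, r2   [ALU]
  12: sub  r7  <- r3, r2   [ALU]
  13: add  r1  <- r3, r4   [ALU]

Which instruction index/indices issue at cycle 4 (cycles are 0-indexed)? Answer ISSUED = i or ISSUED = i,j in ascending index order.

#0 head=0: beq.BR+or.ALU i0+i1 pair
#1 head=2: ld.MEM i2 RAW r2
#2 head=3: add.ALU+sub.ALU i3+i4 pair
#3 head=5: sll.ALU+add.ALU i5+i6 pair
#4 head=7: st.MEM i7 no-port MEM/MUL
#5 head=8: mulh.MUL i8 no-port MUL/MEM
#6 head=9: ld.MEM+and.ALU i9+i10 pair
#7 head=11: sll.ALU i11 RAW r2
#8 head=12: sub.ALU+add.ALU i12+i13 pair

ISSUED = 7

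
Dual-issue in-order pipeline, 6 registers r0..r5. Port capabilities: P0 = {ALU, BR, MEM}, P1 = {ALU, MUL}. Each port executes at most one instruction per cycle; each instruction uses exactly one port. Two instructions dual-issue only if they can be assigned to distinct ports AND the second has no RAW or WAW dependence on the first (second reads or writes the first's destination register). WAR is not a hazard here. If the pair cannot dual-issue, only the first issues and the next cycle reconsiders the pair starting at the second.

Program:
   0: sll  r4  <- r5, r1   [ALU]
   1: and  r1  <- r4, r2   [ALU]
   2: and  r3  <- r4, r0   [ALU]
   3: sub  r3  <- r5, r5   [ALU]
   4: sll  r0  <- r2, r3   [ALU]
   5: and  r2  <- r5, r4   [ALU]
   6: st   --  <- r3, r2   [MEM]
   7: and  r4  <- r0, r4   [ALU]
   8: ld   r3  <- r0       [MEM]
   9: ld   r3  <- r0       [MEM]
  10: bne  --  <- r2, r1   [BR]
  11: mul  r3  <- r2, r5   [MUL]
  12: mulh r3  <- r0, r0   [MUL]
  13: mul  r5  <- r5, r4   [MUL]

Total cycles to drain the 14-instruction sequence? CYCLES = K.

t=0 i0:sll ; RAW r4
t=1 i1,i2:and;and ; dual
t=2 i3:sub ; RAW r3
t=3 i4,i5:sll;and ; dual
t=4 i6,i7:st;and ; dual
t=5 i8:ld ; no-port MEM/MEM
t=6 i9:ld ; no-port MEM/BR
t=7 i10,i11:bne;mul ; dual
t=8 i12:mulh ; no-port MUL/MUL
t=9 i13:mul ; tail

CYCLES = 10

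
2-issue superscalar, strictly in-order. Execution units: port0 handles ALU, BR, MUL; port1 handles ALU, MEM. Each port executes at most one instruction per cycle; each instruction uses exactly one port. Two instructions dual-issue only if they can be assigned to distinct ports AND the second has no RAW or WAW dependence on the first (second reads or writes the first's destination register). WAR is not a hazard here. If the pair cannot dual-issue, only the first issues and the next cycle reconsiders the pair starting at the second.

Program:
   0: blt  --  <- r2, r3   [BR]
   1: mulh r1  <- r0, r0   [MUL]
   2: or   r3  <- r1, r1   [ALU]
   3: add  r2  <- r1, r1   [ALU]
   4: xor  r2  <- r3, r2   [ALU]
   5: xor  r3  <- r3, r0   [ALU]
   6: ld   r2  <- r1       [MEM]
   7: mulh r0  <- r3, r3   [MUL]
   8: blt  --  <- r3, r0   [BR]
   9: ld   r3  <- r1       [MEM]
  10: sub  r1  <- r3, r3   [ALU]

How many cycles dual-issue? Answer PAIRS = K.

PAIRS = 4

t=0 i0:blt.BR ; no-port BR/MUL
t=1 i1:mulh.MUL ; RAW r1
t=2 i2+i3:or.ALU;add.ALU ; dual
t=3 i4+i5:xor.ALU;xor.ALU ; dual
t=4 i6+i7:ld.MEM;mulh.MUL ; dual
t=5 i8+i9:blt.BR;ld.MEM ; dual
t=6 i10:sub.ALU ; tail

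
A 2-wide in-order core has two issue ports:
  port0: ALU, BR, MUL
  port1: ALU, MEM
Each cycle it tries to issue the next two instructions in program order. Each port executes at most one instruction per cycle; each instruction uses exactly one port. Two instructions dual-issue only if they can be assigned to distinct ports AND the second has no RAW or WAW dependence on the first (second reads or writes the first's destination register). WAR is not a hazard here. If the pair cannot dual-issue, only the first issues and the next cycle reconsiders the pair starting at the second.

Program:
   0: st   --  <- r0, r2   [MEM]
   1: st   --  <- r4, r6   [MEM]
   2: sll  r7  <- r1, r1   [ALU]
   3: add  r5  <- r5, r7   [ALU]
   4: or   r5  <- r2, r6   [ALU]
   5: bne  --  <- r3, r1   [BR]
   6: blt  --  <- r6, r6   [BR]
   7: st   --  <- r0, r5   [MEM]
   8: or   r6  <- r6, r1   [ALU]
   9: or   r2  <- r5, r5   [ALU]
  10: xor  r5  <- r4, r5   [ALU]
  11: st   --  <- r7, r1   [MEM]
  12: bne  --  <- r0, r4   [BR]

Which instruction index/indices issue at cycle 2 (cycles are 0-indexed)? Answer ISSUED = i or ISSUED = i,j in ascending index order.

t=0 i0:st.MEM ; no-port MEM/MEM
t=1 i1+i2:st.MEM sll.ALU ; 2-wide
t=2 i3:add.ALU ; WAW r5
t=3 i4+i5:or.ALU bne.BR ; 2-wide
t=4 i6+i7:blt.BR st.MEM ; 2-wide
t=5 i8+i9:or.ALU or.ALU ; 2-wide
t=6 i10+i11:xor.ALU st.MEM ; 2-wide
t=7 i12:bne.BR ; tail

ISSUED = 3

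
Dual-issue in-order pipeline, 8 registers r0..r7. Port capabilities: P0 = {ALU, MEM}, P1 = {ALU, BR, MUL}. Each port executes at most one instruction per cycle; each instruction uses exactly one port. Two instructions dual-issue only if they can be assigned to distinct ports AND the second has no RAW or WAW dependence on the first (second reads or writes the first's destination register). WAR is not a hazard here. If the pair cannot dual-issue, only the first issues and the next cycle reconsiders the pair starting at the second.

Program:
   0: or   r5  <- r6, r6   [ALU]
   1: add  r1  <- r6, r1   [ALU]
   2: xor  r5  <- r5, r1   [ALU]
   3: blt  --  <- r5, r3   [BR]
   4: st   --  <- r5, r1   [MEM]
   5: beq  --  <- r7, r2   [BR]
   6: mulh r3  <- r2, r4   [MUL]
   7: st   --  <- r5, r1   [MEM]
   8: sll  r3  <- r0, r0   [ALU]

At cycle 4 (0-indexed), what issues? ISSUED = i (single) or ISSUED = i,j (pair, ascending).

[0] i0,i1  or;add  -- 2-wide
[1] i2  xor  -- RAW r5
[2] i3,i4  blt;st  -- 2-wide
[3] i5  beq  -- no-port BR/MUL
[4] i6,i7  mulh;st  -- 2-wide
[5] i8  sll  -- tail

ISSUED = 6,7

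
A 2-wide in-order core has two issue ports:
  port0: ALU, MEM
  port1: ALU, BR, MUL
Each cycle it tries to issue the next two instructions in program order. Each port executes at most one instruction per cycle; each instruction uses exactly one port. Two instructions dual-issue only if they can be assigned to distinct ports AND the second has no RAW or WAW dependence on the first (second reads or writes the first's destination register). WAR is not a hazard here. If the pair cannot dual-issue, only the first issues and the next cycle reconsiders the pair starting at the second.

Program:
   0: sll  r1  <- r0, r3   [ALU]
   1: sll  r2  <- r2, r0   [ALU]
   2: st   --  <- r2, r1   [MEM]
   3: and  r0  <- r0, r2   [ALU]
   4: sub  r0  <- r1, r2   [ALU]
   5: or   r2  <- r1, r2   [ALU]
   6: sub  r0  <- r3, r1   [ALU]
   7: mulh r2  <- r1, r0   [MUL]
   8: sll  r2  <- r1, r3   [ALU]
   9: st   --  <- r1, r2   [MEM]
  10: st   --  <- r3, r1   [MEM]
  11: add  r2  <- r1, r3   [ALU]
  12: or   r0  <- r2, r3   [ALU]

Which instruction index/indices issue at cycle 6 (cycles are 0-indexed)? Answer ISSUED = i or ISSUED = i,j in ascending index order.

  cy0 -> i0+i1 (sll+sll) pair
  cy1 -> i2+i3 (st+and) pair
  cy2 -> i4+i5 (sub+or) pair
  cy3 -> i6 (sub) RAW r0
  cy4 -> i7 (mulh) WAW r2
  cy5 -> i8 (sll) RAW r2
  cy6 -> i9 (st) no-port MEM/MEM
  cy7 -> i10+i11 (st+add) pair
  cy8 -> i12 (or) tail

ISSUED = 9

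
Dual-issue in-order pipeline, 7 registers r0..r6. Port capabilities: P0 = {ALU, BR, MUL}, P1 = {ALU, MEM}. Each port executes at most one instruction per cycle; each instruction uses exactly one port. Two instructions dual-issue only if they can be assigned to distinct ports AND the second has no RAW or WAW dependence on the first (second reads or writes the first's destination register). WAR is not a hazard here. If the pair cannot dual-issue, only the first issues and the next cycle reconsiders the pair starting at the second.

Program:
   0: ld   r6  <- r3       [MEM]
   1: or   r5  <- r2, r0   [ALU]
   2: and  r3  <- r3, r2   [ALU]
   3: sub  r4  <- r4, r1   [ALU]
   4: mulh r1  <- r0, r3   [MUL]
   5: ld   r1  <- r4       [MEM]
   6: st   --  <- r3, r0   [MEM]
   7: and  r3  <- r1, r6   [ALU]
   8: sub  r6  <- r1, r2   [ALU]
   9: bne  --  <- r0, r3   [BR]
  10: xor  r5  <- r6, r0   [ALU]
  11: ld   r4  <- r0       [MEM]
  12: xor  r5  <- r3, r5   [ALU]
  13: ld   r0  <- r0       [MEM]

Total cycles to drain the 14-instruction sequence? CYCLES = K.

  cy0 -> i0,i1 (ld or) pair
  cy1 -> i2,i3 (and sub) pair
  cy2 -> i4 (mulh) WAW r1
  cy3 -> i5 (ld) no-port MEM/MEM
  cy4 -> i6,i7 (st and) pair
  cy5 -> i8,i9 (sub bne) pair
  cy6 -> i10,i11 (xor ld) pair
  cy7 -> i12,i13 (xor ld) pair

CYCLES = 8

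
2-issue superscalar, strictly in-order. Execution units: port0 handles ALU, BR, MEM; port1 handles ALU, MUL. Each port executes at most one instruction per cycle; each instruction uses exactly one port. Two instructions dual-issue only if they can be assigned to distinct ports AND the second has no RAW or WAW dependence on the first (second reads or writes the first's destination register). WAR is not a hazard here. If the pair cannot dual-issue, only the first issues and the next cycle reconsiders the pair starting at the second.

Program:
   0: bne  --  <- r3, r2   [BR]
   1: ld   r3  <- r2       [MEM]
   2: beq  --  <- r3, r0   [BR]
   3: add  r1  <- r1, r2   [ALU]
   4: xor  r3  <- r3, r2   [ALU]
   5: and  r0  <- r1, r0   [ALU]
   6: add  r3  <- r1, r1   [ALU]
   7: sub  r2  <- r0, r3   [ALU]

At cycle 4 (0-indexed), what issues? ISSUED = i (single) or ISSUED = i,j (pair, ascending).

c0: i0 bne.BR  no-port BR/MEM
c1: i1 ld.MEM  no-port MEM/BR
c2: i2,i3 beq.BR+add.ALU  2-wide
c3: i4,i5 xor.ALU+and.ALU  2-wide
c4: i6 add.ALU  RAW r3
c5: i7 sub.ALU  tail

ISSUED = 6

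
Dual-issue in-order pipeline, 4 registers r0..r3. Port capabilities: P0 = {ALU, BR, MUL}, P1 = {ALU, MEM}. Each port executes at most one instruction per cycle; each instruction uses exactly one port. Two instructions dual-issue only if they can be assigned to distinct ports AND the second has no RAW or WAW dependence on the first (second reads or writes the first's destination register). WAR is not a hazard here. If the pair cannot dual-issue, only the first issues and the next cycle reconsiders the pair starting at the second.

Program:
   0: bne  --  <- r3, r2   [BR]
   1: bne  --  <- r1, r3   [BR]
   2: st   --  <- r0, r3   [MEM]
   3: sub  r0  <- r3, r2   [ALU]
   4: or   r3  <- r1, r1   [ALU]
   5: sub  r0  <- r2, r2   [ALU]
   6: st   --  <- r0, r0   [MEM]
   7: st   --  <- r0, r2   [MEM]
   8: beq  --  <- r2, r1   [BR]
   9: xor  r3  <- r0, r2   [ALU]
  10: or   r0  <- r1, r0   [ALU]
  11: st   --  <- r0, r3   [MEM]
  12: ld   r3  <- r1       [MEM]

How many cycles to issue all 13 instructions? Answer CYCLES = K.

CYCLES = 9

#0 head=0: bne i0 no-port BR/BR
#1 head=1: bne+st i1&i2 pair
#2 head=3: sub+or i3&i4 pair
#3 head=5: sub i5 RAW r0
#4 head=6: st i6 no-port MEM/MEM
#5 head=7: st+beq i7&i8 pair
#6 head=9: xor+or i9&i10 pair
#7 head=11: st i11 no-port MEM/MEM
#8 head=12: ld i12 tail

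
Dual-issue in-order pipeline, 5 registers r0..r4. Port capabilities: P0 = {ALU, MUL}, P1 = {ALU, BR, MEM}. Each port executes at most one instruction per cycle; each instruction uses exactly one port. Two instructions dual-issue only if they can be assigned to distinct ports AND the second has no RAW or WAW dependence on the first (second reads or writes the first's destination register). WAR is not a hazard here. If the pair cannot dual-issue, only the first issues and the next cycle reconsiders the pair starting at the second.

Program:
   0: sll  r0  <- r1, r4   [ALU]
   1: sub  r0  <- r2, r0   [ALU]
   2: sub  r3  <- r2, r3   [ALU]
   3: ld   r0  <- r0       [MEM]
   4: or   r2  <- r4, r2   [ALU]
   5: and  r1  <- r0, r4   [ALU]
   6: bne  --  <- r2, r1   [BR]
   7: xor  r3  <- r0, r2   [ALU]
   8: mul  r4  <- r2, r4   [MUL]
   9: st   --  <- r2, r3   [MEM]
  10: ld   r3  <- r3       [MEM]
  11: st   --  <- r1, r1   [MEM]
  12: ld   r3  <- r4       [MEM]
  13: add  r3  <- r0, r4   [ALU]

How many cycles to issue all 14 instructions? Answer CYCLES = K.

CYCLES = 10

#0 head=0: sll.ALU i0 RAW+WAW r0
#1 head=1: sub.ALU sub.ALU i1,i2 pair
#2 head=3: ld.MEM or.ALU i3,i4 pair
#3 head=5: and.ALU i5 RAW r1
#4 head=6: bne.BR xor.ALU i6,i7 pair
#5 head=8: mul.MUL st.MEM i8,i9 pair
#6 head=10: ld.MEM i10 no-port MEM/MEM
#7 head=11: st.MEM i11 no-port MEM/MEM
#8 head=12: ld.MEM i12 WAW r3
#9 head=13: add.ALU i13 tail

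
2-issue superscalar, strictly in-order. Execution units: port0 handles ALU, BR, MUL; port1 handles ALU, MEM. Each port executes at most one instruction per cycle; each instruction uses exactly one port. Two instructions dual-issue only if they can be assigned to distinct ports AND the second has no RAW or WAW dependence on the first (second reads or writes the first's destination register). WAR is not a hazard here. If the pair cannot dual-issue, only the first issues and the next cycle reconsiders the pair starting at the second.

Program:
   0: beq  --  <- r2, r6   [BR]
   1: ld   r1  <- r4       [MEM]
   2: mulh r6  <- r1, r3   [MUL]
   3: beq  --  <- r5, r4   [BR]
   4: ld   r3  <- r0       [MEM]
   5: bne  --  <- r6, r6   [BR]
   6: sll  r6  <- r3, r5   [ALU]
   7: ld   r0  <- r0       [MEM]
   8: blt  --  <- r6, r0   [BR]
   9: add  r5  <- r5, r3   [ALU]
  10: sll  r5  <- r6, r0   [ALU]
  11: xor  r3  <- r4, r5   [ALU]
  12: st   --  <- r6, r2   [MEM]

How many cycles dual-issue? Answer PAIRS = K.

t=0 i0+i1:beq.BR ld.MEM ; pair
t=1 i2:mulh.MUL ; no-port MUL/BR
t=2 i3+i4:beq.BR ld.MEM ; pair
t=3 i5+i6:bne.BR sll.ALU ; pair
t=4 i7:ld.MEM ; RAW r0
t=5 i8+i9:blt.BR add.ALU ; pair
t=6 i10:sll.ALU ; RAW r5
t=7 i11+i12:xor.ALU st.MEM ; pair

PAIRS = 5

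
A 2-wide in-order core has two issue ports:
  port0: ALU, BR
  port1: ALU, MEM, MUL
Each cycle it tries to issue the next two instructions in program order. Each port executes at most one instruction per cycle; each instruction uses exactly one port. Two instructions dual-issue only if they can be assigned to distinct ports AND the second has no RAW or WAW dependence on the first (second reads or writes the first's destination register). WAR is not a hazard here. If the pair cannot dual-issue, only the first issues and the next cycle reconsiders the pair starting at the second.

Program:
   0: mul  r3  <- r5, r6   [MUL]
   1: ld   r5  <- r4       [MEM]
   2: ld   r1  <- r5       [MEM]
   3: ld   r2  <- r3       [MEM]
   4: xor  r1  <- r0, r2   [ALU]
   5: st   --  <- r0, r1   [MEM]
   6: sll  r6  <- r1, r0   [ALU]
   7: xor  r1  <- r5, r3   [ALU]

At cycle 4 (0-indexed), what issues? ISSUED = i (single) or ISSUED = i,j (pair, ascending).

t=0 i0:mul ; no-port MUL/MEM
t=1 i1:ld ; no-port MEM/MEM
t=2 i2:ld ; no-port MEM/MEM
t=3 i3:ld ; RAW r2
t=4 i4:xor ; RAW r1
t=5 i5,i6:st/sll ; 2-wide
t=6 i7:xor ; tail

ISSUED = 4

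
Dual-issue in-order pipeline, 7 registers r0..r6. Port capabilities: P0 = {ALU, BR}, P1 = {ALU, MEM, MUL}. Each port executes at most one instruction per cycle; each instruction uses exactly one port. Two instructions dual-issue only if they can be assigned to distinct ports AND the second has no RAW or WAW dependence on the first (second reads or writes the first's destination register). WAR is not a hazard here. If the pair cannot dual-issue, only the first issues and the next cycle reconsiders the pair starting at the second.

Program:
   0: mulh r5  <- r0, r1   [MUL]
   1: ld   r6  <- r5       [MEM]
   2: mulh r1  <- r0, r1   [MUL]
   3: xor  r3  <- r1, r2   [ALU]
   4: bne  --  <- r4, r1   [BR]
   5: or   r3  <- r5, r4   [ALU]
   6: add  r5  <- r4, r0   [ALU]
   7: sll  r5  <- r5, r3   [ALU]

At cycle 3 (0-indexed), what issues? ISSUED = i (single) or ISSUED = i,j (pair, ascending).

ISSUED = 3,4

0. mulh @i0  | no-port MUL/MEM
1. ld @i1  | no-port MEM/MUL
2. mulh @i2  | RAW r1
3. xor/bne @i3,i4  | 2-wide
4. or/add @i5,i6  | 2-wide
5. sll @i7  | tail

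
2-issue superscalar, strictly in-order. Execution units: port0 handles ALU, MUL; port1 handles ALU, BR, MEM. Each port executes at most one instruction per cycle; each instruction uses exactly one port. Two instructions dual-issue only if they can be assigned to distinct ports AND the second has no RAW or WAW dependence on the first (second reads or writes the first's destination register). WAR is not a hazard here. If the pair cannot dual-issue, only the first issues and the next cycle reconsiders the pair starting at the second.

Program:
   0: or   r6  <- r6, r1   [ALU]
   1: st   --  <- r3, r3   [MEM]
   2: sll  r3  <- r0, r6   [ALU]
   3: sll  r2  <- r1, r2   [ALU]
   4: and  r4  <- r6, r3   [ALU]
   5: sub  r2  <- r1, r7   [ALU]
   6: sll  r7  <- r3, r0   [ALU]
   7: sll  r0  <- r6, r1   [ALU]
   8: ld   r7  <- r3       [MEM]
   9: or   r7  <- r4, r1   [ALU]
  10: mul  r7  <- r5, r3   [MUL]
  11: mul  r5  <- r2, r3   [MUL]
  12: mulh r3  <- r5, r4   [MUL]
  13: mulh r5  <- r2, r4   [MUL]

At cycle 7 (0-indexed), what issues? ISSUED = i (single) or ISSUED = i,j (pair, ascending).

t=0 i0,i1:or;st ; pair
t=1 i2,i3:sll;sll ; pair
t=2 i4,i5:and;sub ; pair
t=3 i6,i7:sll;sll ; pair
t=4 i8:ld ; WAW r7
t=5 i9:or ; WAW r7
t=6 i10:mul ; no-port MUL/MUL
t=7 i11:mul ; no-port MUL/MUL
t=8 i12:mulh ; no-port MUL/MUL
t=9 i13:mulh ; tail

ISSUED = 11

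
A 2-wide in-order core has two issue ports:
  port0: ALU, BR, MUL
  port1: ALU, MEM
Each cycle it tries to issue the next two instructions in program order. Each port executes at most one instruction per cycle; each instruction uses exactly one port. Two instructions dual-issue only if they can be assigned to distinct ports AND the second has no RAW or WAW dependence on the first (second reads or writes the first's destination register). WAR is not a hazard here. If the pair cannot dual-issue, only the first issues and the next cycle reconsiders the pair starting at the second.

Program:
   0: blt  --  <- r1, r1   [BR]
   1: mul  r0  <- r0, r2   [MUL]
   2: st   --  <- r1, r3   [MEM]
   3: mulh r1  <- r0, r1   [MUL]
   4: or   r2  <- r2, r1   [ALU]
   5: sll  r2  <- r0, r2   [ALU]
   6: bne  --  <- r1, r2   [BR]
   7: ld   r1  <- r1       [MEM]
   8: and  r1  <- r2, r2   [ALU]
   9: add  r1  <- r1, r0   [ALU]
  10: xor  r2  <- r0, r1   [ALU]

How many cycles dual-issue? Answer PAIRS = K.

t=0 i0:blt ; no-port BR/MUL
t=1 i1/i2:mul;st ; pair
t=2 i3:mulh ; RAW r1
t=3 i4:or ; RAW+WAW r2
t=4 i5:sll ; RAW r2
t=5 i6/i7:bne;ld ; pair
t=6 i8:and ; RAW+WAW r1
t=7 i9:add ; RAW r1
t=8 i10:xor ; tail

PAIRS = 2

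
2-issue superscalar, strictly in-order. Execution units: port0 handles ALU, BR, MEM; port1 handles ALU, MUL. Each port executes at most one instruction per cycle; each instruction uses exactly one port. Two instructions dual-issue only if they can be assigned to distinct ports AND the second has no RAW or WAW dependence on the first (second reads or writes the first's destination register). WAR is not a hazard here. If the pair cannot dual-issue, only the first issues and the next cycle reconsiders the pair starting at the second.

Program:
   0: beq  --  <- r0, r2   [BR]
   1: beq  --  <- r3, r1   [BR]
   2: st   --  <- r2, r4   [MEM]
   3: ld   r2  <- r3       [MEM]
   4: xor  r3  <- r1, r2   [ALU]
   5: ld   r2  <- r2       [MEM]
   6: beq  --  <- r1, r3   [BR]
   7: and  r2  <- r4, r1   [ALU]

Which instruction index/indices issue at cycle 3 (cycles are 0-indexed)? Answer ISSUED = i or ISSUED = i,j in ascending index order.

t=0 i0:beq.BR ; no-port BR/BR
t=1 i1:beq.BR ; no-port BR/MEM
t=2 i2:st.MEM ; no-port MEM/MEM
t=3 i3:ld.MEM ; RAW r2
t=4 i4&i5:xor.ALU+ld.MEM ; pair
t=5 i6&i7:beq.BR+and.ALU ; pair

ISSUED = 3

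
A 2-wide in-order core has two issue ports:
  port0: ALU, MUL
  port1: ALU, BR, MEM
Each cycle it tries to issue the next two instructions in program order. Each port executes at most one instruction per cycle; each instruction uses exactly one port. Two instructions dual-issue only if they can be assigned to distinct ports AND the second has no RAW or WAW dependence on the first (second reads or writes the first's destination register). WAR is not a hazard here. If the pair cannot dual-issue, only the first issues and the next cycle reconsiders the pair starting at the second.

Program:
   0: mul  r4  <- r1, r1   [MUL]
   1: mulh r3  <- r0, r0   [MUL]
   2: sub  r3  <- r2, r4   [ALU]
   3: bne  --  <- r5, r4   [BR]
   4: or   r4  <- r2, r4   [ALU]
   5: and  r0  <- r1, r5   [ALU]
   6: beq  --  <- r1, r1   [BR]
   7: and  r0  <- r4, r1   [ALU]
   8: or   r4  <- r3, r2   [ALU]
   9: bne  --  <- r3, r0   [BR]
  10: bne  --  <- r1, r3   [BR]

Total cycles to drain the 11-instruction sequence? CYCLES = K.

  cy0 -> i0 (mul) no-port MUL/MUL
  cy1 -> i1 (mulh) WAW r3
  cy2 -> i2/i3 (sub bne) 2-wide
  cy3 -> i4/i5 (or and) 2-wide
  cy4 -> i6/i7 (beq and) 2-wide
  cy5 -> i8/i9 (or bne) 2-wide
  cy6 -> i10 (bne) tail

CYCLES = 7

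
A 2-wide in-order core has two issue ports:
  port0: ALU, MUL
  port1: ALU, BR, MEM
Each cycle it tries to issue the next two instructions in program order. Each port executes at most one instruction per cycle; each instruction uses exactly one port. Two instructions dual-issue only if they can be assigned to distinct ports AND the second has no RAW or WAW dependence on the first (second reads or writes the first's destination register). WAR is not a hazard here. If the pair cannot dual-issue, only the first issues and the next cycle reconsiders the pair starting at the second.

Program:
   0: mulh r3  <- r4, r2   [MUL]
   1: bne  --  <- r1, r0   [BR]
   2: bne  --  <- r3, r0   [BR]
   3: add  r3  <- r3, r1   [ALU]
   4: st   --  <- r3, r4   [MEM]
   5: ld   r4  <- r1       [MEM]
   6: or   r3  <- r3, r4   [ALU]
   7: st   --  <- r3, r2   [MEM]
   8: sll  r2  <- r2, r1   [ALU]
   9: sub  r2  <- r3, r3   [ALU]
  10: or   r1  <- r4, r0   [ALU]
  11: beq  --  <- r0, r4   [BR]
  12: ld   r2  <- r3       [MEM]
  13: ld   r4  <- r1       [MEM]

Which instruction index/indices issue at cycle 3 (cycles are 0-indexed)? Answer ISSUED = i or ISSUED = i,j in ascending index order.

t=0 i0/i1:mulh;bne ; pair
t=1 i2/i3:bne;add ; pair
t=2 i4:st ; no-port MEM/MEM
t=3 i5:ld ; RAW r4
t=4 i6:or ; RAW r3
t=5 i7/i8:st;sll ; pair
t=6 i9/i10:sub;or ; pair
t=7 i11:beq ; no-port BR/MEM
t=8 i12:ld ; no-port MEM/MEM
t=9 i13:ld ; tail

ISSUED = 5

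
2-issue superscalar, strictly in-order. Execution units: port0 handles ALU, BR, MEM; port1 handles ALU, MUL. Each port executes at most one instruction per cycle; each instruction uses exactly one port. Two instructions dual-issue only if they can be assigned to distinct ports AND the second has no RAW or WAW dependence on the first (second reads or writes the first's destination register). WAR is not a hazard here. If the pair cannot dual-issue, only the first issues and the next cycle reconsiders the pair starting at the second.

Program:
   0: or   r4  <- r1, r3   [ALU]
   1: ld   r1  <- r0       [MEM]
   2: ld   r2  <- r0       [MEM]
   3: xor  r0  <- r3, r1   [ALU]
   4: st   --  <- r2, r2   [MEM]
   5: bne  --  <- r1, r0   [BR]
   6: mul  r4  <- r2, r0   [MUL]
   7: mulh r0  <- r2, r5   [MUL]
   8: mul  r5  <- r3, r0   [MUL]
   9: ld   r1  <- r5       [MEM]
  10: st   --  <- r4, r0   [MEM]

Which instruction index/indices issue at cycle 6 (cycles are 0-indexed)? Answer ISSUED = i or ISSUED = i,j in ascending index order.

ISSUED = 9

0. or.ALU/ld.MEM @i0/i1  | dual
1. ld.MEM/xor.ALU @i2/i3  | dual
2. st.MEM @i4  | no-port MEM/BR
3. bne.BR/mul.MUL @i5/i6  | dual
4. mulh.MUL @i7  | no-port MUL/MUL
5. mul.MUL @i8  | RAW r5
6. ld.MEM @i9  | no-port MEM/MEM
7. st.MEM @i10  | tail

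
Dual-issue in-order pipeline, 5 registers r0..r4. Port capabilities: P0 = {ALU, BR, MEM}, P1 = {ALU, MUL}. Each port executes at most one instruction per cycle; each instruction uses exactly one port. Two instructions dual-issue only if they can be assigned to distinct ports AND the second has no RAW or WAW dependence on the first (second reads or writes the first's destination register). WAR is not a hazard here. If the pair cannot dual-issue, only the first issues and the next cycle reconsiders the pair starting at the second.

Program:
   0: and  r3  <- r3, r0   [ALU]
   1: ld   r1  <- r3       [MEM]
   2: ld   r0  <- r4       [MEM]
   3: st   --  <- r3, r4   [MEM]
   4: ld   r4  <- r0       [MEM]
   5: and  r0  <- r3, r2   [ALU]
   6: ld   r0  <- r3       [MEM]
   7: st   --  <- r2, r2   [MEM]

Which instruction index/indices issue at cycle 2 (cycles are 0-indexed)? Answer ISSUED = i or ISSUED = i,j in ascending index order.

ISSUED = 2

t=0 i0:and ; RAW r3
t=1 i1:ld ; no-port MEM/MEM
t=2 i2:ld ; no-port MEM/MEM
t=3 i3:st ; no-port MEM/MEM
t=4 i4,i5:ld;and ; dual
t=5 i6:ld ; no-port MEM/MEM
t=6 i7:st ; tail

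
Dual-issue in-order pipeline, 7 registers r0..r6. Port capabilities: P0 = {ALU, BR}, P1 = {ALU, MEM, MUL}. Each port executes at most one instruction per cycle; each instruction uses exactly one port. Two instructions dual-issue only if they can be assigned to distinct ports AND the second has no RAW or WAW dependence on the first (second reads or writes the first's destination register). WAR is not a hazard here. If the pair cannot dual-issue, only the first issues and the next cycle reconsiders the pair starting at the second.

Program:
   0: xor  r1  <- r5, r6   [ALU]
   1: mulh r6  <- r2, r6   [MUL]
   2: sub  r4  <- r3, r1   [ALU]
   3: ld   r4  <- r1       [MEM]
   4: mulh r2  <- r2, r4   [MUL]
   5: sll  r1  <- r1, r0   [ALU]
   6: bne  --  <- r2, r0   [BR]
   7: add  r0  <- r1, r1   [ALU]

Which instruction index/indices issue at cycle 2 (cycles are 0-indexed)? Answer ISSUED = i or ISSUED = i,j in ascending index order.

ISSUED = 3

0. xor mulh @i0&i1  | pair
1. sub @i2  | WAW r4
2. ld @i3  | no-port MEM/MUL
3. mulh sll @i4&i5  | pair
4. bne add @i6&i7  | pair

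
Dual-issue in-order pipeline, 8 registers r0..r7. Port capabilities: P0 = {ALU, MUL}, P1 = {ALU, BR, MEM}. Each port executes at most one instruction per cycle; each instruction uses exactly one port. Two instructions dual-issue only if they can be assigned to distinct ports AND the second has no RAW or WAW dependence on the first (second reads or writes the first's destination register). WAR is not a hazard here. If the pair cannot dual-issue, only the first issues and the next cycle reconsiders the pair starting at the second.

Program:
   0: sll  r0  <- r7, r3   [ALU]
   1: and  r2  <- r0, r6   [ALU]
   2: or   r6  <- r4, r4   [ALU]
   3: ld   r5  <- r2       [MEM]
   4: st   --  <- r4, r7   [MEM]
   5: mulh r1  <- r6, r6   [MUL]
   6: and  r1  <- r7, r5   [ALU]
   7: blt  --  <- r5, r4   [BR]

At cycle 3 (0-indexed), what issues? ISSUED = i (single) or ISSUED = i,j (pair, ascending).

0. sll.ALU @i0  | RAW r0
1. and.ALU/or.ALU @i1,i2  | dual
2. ld.MEM @i3  | no-port MEM/MEM
3. st.MEM/mulh.MUL @i4,i5  | dual
4. and.ALU/blt.BR @i6,i7  | dual

ISSUED = 4,5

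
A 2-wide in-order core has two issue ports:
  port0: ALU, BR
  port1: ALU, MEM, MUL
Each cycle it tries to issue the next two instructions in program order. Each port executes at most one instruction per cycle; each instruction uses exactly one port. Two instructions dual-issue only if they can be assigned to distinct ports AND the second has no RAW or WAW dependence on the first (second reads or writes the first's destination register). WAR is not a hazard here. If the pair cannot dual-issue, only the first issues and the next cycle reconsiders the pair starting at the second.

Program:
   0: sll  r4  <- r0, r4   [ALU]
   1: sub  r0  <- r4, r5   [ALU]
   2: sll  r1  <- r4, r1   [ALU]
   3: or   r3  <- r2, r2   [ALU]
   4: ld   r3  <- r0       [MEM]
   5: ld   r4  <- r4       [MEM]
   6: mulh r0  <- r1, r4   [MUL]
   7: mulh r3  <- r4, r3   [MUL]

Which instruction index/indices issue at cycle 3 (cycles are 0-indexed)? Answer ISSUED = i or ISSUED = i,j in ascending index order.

ISSUED = 4

  cy0 -> i0 (sll.ALU) RAW r4
  cy1 -> i1,i2 (sub.ALU;sll.ALU) pair
  cy2 -> i3 (or.ALU) WAW r3
  cy3 -> i4 (ld.MEM) no-port MEM/MEM
  cy4 -> i5 (ld.MEM) no-port MEM/MUL
  cy5 -> i6 (mulh.MUL) no-port MUL/MUL
  cy6 -> i7 (mulh.MUL) tail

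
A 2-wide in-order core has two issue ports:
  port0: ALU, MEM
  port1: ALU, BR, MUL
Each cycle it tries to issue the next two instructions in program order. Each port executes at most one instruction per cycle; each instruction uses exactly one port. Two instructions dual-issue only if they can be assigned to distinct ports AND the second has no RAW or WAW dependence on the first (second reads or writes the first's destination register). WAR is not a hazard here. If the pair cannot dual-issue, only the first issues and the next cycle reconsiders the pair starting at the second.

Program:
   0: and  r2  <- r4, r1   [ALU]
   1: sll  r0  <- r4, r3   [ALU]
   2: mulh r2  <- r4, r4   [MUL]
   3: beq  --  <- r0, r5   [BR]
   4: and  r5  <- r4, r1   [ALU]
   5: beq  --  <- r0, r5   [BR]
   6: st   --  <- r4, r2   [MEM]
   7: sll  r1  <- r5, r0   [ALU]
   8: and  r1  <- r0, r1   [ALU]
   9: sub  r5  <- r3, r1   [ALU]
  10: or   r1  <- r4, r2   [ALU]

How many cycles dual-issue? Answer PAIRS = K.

PAIRS = 4

t=0 i0&i1:and/sll ; dual
t=1 i2:mulh ; no-port MUL/BR
t=2 i3&i4:beq/and ; dual
t=3 i5&i6:beq/st ; dual
t=4 i7:sll ; RAW+WAW r1
t=5 i8:and ; RAW r1
t=6 i9&i10:sub/or ; dual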